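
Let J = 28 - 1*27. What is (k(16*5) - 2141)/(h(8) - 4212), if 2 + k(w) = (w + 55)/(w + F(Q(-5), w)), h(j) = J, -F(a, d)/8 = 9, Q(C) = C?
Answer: 17009/33688 ≈ 0.50490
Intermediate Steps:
F(a, d) = -72 (F(a, d) = -8*9 = -72)
J = 1 (J = 28 - 27 = 1)
h(j) = 1
k(w) = -2 + (55 + w)/(-72 + w) (k(w) = -2 + (w + 55)/(w - 72) = -2 + (55 + w)/(-72 + w))
(k(16*5) - 2141)/(h(8) - 4212) = ((199 - 16*5)/(-72 + 16*5) - 2141)/(1 - 4212) = ((199 - 1*80)/(-72 + 80) - 2141)/(-4211) = ((199 - 80)/8 - 2141)*(-1/4211) = ((⅛)*119 - 2141)*(-1/4211) = (119/8 - 2141)*(-1/4211) = -17009/8*(-1/4211) = 17009/33688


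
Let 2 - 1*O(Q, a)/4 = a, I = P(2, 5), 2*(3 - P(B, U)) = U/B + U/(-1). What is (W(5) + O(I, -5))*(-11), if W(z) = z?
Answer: -363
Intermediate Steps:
P(B, U) = 3 + U/2 - U/(2*B) (P(B, U) = 3 - (U/B + U/(-1))/2 = 3 - (U/B + U*(-1))/2 = 3 - (U/B - U)/2 = 3 - (-U + U/B)/2 = 3 + (U/2 - U/(2*B)) = 3 + U/2 - U/(2*B))
I = 17/4 (I = (½)*(-1*5 + 2*(6 + 5))/2 = (½)*(½)*(-5 + 2*11) = (½)*(½)*(-5 + 22) = (½)*(½)*17 = 17/4 ≈ 4.2500)
O(Q, a) = 8 - 4*a
(W(5) + O(I, -5))*(-11) = (5 + (8 - 4*(-5)))*(-11) = (5 + (8 + 20))*(-11) = (5 + 28)*(-11) = 33*(-11) = -363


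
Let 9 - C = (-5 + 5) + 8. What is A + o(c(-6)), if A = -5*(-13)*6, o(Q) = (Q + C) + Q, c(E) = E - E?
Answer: 391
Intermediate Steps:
c(E) = 0
C = 1 (C = 9 - ((-5 + 5) + 8) = 9 - (0 + 8) = 9 - 1*8 = 9 - 8 = 1)
o(Q) = 1 + 2*Q (o(Q) = (Q + 1) + Q = (1 + Q) + Q = 1 + 2*Q)
A = 390 (A = 65*6 = 390)
A + o(c(-6)) = 390 + (1 + 2*0) = 390 + (1 + 0) = 390 + 1 = 391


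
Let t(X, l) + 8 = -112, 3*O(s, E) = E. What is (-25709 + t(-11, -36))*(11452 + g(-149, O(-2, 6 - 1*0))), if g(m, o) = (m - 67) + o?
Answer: -290266302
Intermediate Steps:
O(s, E) = E/3
g(m, o) = -67 + m + o (g(m, o) = (-67 + m) + o = -67 + m + o)
t(X, l) = -120 (t(X, l) = -8 - 112 = -120)
(-25709 + t(-11, -36))*(11452 + g(-149, O(-2, 6 - 1*0))) = (-25709 - 120)*(11452 + (-67 - 149 + (6 - 1*0)/3)) = -25829*(11452 + (-67 - 149 + (6 + 0)/3)) = -25829*(11452 + (-67 - 149 + (⅓)*6)) = -25829*(11452 + (-67 - 149 + 2)) = -25829*(11452 - 214) = -25829*11238 = -290266302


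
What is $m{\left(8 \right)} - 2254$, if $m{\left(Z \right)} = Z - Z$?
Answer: $-2254$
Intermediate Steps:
$m{\left(Z \right)} = 0$
$m{\left(8 \right)} - 2254 = 0 - 2254 = -2254$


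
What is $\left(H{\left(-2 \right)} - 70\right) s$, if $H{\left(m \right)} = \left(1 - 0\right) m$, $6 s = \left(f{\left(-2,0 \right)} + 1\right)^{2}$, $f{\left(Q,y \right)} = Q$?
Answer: $-12$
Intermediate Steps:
$s = \frac{1}{6}$ ($s = \frac{\left(-2 + 1\right)^{2}}{6} = \frac{\left(-1\right)^{2}}{6} = \frac{1}{6} \cdot 1 = \frac{1}{6} \approx 0.16667$)
$H{\left(m \right)} = m$ ($H{\left(m \right)} = \left(1 + 0\right) m = 1 m = m$)
$\left(H{\left(-2 \right)} - 70\right) s = \left(-2 - 70\right) \frac{1}{6} = \left(-72\right) \frac{1}{6} = -12$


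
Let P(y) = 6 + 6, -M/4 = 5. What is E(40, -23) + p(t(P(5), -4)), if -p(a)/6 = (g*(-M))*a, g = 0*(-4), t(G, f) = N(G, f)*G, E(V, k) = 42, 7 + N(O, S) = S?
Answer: 42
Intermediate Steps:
M = -20 (M = -4*5 = -20)
N(O, S) = -7 + S
P(y) = 12
t(G, f) = G*(-7 + f) (t(G, f) = (-7 + f)*G = G*(-7 + f))
g = 0
p(a) = 0 (p(a) = -6*0*(-1*(-20))*a = -6*0*20*a = -0*a = -6*0 = 0)
E(40, -23) + p(t(P(5), -4)) = 42 + 0 = 42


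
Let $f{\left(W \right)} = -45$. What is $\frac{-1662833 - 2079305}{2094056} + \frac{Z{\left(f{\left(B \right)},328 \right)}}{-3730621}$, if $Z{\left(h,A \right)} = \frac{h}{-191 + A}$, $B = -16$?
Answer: $- \frac{956294107511053}{535130856281156} \approx -1.787$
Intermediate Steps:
$\frac{-1662833 - 2079305}{2094056} + \frac{Z{\left(f{\left(B \right)},328 \right)}}{-3730621} = \frac{-1662833 - 2079305}{2094056} + \frac{\left(-45\right) \frac{1}{-191 + 328}}{-3730621} = \left(-1662833 - 2079305\right) \frac{1}{2094056} + - \frac{45}{137} \left(- \frac{1}{3730621}\right) = \left(-3742138\right) \frac{1}{2094056} + \left(-45\right) \frac{1}{137} \left(- \frac{1}{3730621}\right) = - \frac{1871069}{1047028} - - \frac{45}{511095077} = - \frac{1871069}{1047028} + \frac{45}{511095077} = - \frac{956294107511053}{535130856281156}$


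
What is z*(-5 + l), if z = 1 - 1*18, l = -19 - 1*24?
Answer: 816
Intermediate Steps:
l = -43 (l = -19 - 24 = -43)
z = -17 (z = 1 - 18 = -17)
z*(-5 + l) = -17*(-5 - 43) = -17*(-48) = 816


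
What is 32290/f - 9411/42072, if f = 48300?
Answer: 15065893/33867960 ≈ 0.44484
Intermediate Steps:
32290/f - 9411/42072 = 32290/48300 - 9411/42072 = 32290*(1/48300) - 9411*1/42072 = 3229/4830 - 3137/14024 = 15065893/33867960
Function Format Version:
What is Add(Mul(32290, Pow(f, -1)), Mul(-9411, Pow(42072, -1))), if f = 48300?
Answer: Rational(15065893, 33867960) ≈ 0.44484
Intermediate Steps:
Add(Mul(32290, Pow(f, -1)), Mul(-9411, Pow(42072, -1))) = Add(Mul(32290, Pow(48300, -1)), Mul(-9411, Pow(42072, -1))) = Add(Mul(32290, Rational(1, 48300)), Mul(-9411, Rational(1, 42072))) = Add(Rational(3229, 4830), Rational(-3137, 14024)) = Rational(15065893, 33867960)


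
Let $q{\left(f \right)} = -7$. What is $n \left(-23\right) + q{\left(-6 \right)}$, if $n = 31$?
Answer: $-720$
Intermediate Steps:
$n \left(-23\right) + q{\left(-6 \right)} = 31 \left(-23\right) - 7 = -713 - 7 = -720$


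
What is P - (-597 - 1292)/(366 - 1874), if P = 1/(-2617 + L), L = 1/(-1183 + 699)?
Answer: -184107081/146928964 ≈ -1.2530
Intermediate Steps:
L = -1/484 (L = 1/(-484) = -1/484 ≈ -0.0020661)
P = -484/1266629 (P = 1/(-2617 - 1/484) = 1/(-1266629/484) = -484/1266629 ≈ -0.00038212)
P - (-597 - 1292)/(366 - 1874) = -484/1266629 - (-597 - 1292)/(366 - 1874) = -484/1266629 - (-1889)/(-1508) = -484/1266629 - (-1889)*(-1)/1508 = -484/1266629 - 1*1889/1508 = -484/1266629 - 1889/1508 = -184107081/146928964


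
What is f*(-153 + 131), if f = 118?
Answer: -2596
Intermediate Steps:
f*(-153 + 131) = 118*(-153 + 131) = 118*(-22) = -2596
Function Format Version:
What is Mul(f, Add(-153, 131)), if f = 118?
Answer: -2596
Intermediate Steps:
Mul(f, Add(-153, 131)) = Mul(118, Add(-153, 131)) = Mul(118, -22) = -2596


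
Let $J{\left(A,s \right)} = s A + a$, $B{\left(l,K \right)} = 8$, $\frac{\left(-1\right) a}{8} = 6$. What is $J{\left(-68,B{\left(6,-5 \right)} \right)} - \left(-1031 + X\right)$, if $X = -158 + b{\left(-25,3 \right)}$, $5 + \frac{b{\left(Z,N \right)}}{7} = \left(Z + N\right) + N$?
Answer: $765$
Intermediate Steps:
$a = -48$ ($a = \left(-8\right) 6 = -48$)
$b{\left(Z,N \right)} = -35 + 7 Z + 14 N$ ($b{\left(Z,N \right)} = -35 + 7 \left(\left(Z + N\right) + N\right) = -35 + 7 \left(\left(N + Z\right) + N\right) = -35 + 7 \left(Z + 2 N\right) = -35 + \left(7 Z + 14 N\right) = -35 + 7 Z + 14 N$)
$J{\left(A,s \right)} = -48 + A s$ ($J{\left(A,s \right)} = s A - 48 = A s - 48 = -48 + A s$)
$X = -326$ ($X = -158 + \left(-35 + 7 \left(-25\right) + 14 \cdot 3\right) = -158 - 168 = -326$)
$J{\left(-68,B{\left(6,-5 \right)} \right)} - \left(-1031 + X\right) = \left(-48 - 544\right) + \left(788 - \left(-243 - 326\right)\right) = \left(-48 - 544\right) + \left(788 - -569\right) = -592 + \left(788 + 569\right) = -592 + 1357 = 765$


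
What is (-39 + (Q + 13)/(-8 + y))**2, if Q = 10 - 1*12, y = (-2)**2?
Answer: 27889/16 ≈ 1743.1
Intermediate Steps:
y = 4
Q = -2 (Q = 10 - 12 = -2)
(-39 + (Q + 13)/(-8 + y))**2 = (-39 + (-2 + 13)/(-8 + 4))**2 = (-39 + 11/(-4))**2 = (-39 + 11*(-1/4))**2 = (-39 - 11/4)**2 = (-167/4)**2 = 27889/16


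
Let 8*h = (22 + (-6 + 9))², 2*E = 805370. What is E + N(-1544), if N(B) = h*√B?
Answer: 402685 + 625*I*√386/4 ≈ 4.0269e+5 + 3069.8*I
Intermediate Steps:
E = 402685 (E = (½)*805370 = 402685)
h = 625/8 (h = (22 + (-6 + 9))²/8 = (22 + 3)²/8 = (⅛)*25² = (⅛)*625 = 625/8 ≈ 78.125)
N(B) = 625*√B/8
E + N(-1544) = 402685 + 625*√(-1544)/8 = 402685 + 625*(2*I*√386)/8 = 402685 + 625*I*√386/4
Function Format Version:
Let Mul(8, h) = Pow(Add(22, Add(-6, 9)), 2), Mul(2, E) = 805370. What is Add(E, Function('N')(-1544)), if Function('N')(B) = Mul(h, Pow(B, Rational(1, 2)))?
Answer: Add(402685, Mul(Rational(625, 4), I, Pow(386, Rational(1, 2)))) ≈ Add(4.0269e+5, Mul(3069.8, I))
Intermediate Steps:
E = 402685 (E = Mul(Rational(1, 2), 805370) = 402685)
h = Rational(625, 8) (h = Mul(Rational(1, 8), Pow(Add(22, Add(-6, 9)), 2)) = Mul(Rational(1, 8), Pow(Add(22, 3), 2)) = Mul(Rational(1, 8), Pow(25, 2)) = Mul(Rational(1, 8), 625) = Rational(625, 8) ≈ 78.125)
Function('N')(B) = Mul(Rational(625, 8), Pow(B, Rational(1, 2)))
Add(E, Function('N')(-1544)) = Add(402685, Mul(Rational(625, 8), Pow(-1544, Rational(1, 2)))) = Add(402685, Mul(Rational(625, 8), Mul(2, I, Pow(386, Rational(1, 2))))) = Add(402685, Mul(Rational(625, 4), I, Pow(386, Rational(1, 2))))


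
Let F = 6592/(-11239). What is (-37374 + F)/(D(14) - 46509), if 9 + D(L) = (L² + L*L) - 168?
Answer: 210026489/260149133 ≈ 0.80733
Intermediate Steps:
F = -6592/11239 (F = 6592*(-1/11239) = -6592/11239 ≈ -0.58653)
D(L) = -177 + 2*L² (D(L) = -9 + ((L² + L*L) - 168) = -9 + ((L² + L²) - 168) = -9 + (2*L² - 168) = -9 + (-168 + 2*L²) = -177 + 2*L²)
(-37374 + F)/(D(14) - 46509) = (-37374 - 6592/11239)/((-177 + 2*14²) - 46509) = -420052978/(11239*((-177 + 2*196) - 46509)) = -420052978/(11239*((-177 + 392) - 46509)) = -420052978/(11239*(215 - 46509)) = -420052978/11239/(-46294) = -420052978/11239*(-1/46294) = 210026489/260149133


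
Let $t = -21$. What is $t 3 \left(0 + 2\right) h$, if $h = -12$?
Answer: $1512$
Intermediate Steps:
$t 3 \left(0 + 2\right) h = - 21 \cdot 3 \left(0 + 2\right) \left(-12\right) = - 21 \cdot 3 \cdot 2 \left(-12\right) = \left(-21\right) 6 \left(-12\right) = \left(-126\right) \left(-12\right) = 1512$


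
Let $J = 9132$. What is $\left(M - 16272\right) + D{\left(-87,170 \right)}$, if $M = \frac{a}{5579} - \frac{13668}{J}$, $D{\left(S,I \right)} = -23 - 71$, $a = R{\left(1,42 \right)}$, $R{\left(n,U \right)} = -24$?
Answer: $- \frac{69490173299}{4245619} \approx -16368.0$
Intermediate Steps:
$a = -24$
$D{\left(S,I \right)} = -94$ ($D{\left(S,I \right)} = -23 - 71 = -94$)
$M = - \frac{6372745}{4245619}$ ($M = - \frac{24}{5579} - \frac{13668}{9132} = \left(-24\right) \frac{1}{5579} - \frac{1139}{761} = - \frac{24}{5579} - \frac{1139}{761} = - \frac{6372745}{4245619} \approx -1.501$)
$\left(M - 16272\right) + D{\left(-87,170 \right)} = \left(- \frac{6372745}{4245619} - 16272\right) - 94 = - \frac{69091085113}{4245619} - 94 = - \frac{69490173299}{4245619}$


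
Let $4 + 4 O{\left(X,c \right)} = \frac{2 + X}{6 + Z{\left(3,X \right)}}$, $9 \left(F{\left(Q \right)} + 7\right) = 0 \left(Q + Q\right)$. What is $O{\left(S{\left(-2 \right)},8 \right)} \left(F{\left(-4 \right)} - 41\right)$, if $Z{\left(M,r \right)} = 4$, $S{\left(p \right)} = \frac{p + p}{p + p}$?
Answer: $\frac{222}{5} \approx 44.4$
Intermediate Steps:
$S{\left(p \right)} = 1$ ($S{\left(p \right)} = \frac{2 p}{2 p} = 2 p \frac{1}{2 p} = 1$)
$F{\left(Q \right)} = -7$ ($F{\left(Q \right)} = -7 + \frac{0 \left(Q + Q\right)}{9} = -7 + \frac{0 \cdot 2 Q}{9} = -7 + \frac{1}{9} \cdot 0 = -7 + 0 = -7$)
$O{\left(X,c \right)} = - \frac{19}{20} + \frac{X}{40}$ ($O{\left(X,c \right)} = -1 + \frac{\left(2 + X\right) \frac{1}{6 + 4}}{4} = -1 + \frac{\left(2 + X\right) \frac{1}{10}}{4} = -1 + \frac{\frac{1}{5} + \frac{X}{10}}{4} = -1 + \left(\frac{1}{20} + \frac{X}{40}\right) = - \frac{19}{20} + \frac{X}{40}$)
$O{\left(S{\left(-2 \right)},8 \right)} \left(F{\left(-4 \right)} - 41\right) = \left(- \frac{19}{20} + \frac{1}{40} \cdot 1\right) \left(-7 - 41\right) = \left(- \frac{19}{20} + \frac{1}{40}\right) \left(-48\right) = \left(- \frac{37}{40}\right) \left(-48\right) = \frac{222}{5}$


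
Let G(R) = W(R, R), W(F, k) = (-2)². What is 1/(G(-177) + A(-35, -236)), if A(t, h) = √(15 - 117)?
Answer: 2/59 - I*√102/118 ≈ 0.033898 - 0.085589*I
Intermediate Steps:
A(t, h) = I*√102 (A(t, h) = √(-102) = I*√102)
W(F, k) = 4
G(R) = 4
1/(G(-177) + A(-35, -236)) = 1/(4 + I*√102)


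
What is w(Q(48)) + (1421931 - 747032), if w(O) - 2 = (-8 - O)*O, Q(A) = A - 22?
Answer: 674017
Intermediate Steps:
Q(A) = -22 + A
w(O) = 2 + O*(-8 - O) (w(O) = 2 + (-8 - O)*O = 2 + O*(-8 - O))
w(Q(48)) + (1421931 - 747032) = (2 - (-22 + 48)² - 8*(-22 + 48)) + (1421931 - 747032) = (2 - 1*26² - 8*26) + 674899 = (2 - 1*676 - 208) + 674899 = (2 - 676 - 208) + 674899 = -882 + 674899 = 674017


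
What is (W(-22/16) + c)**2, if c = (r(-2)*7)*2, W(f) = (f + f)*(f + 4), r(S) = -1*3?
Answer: 2480625/1024 ≈ 2422.5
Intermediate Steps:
r(S) = -3
W(f) = 2*f*(4 + f) (W(f) = (2*f)*(4 + f) = 2*f*(4 + f))
c = -42 (c = -3*7*2 = -21*2 = -42)
(W(-22/16) + c)**2 = (2*(-22/16)*(4 - 22/16) - 42)**2 = (2*(-22*1/16)*(4 - 22*1/16) - 42)**2 = (2*(-11/8)*(4 - 11/8) - 42)**2 = (2*(-11/8)*(21/8) - 42)**2 = (-231/32 - 42)**2 = (-1575/32)**2 = 2480625/1024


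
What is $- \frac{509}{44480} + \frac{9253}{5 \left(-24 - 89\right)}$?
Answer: $- \frac{16474441}{1005248} \approx -16.388$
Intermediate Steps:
$- \frac{509}{44480} + \frac{9253}{5 \left(-24 - 89\right)} = \left(-509\right) \frac{1}{44480} + \frac{9253}{5 \left(-113\right)} = - \frac{509}{44480} + \frac{9253}{-565} = - \frac{509}{44480} + 9253 \left(- \frac{1}{565}\right) = - \frac{509}{44480} - \frac{9253}{565} = - \frac{16474441}{1005248}$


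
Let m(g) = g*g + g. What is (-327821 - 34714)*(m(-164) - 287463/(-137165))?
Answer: -265881881493201/27433 ≈ -9.6921e+9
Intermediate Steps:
m(g) = g + g² (m(g) = g² + g = g + g²)
(-327821 - 34714)*(m(-164) - 287463/(-137165)) = (-327821 - 34714)*(-164*(1 - 164) - 287463/(-137165)) = -362535*(-164*(-163) - 287463*(-1/137165)) = -362535*(26732 + 287463/137165) = -362535*3666982243/137165 = -265881881493201/27433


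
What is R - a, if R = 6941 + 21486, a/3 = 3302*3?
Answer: -1291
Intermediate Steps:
a = 29718 (a = 3*(3302*3) = 3*9906 = 29718)
R = 28427
R - a = 28427 - 1*29718 = 28427 - 29718 = -1291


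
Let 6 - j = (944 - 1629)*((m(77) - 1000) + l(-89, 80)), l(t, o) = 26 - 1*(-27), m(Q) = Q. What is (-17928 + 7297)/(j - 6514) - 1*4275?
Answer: -2575497319/602458 ≈ -4275.0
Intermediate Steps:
l(t, o) = 53 (l(t, o) = 26 + 27 = 53)
j = -595944 (j = 6 - (944 - 1629)*((77 - 1000) + 53) = 6 - (-685)*(-923 + 53) = 6 - (-685)*(-870) = 6 - 1*595950 = 6 - 595950 = -595944)
(-17928 + 7297)/(j - 6514) - 1*4275 = (-17928 + 7297)/(-595944 - 6514) - 1*4275 = -10631/(-602458) - 4275 = -10631*(-1/602458) - 4275 = 10631/602458 - 4275 = -2575497319/602458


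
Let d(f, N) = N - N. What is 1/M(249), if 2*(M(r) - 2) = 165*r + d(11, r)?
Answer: 2/41089 ≈ 4.8675e-5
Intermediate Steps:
d(f, N) = 0
M(r) = 2 + 165*r/2 (M(r) = 2 + (165*r + 0)/2 = 2 + (165*r)/2 = 2 + 165*r/2)
1/M(249) = 1/(2 + (165/2)*249) = 1/(2 + 41085/2) = 1/(41089/2) = 2/41089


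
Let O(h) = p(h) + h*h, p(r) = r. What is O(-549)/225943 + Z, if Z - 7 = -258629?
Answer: -58433529694/225943 ≈ -2.5862e+5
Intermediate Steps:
Z = -258622 (Z = 7 - 258629 = -258622)
O(h) = h + h**2 (O(h) = h + h*h = h + h**2)
O(-549)/225943 + Z = -549*(1 - 549)/225943 - 258622 = -549*(-548)*(1/225943) - 258622 = 300852*(1/225943) - 258622 = 300852/225943 - 258622 = -58433529694/225943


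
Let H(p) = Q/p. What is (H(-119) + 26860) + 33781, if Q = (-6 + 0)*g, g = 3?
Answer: 7216297/119 ≈ 60641.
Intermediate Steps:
Q = -18 (Q = (-6 + 0)*3 = -6*3 = -18)
H(p) = -18/p
(H(-119) + 26860) + 33781 = (-18/(-119) + 26860) + 33781 = (-18*(-1/119) + 26860) + 33781 = (18/119 + 26860) + 33781 = 3196358/119 + 33781 = 7216297/119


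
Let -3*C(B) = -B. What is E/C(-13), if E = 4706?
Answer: -1086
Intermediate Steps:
C(B) = B/3 (C(B) = -(-1)*B/3 = B/3)
E/C(-13) = 4706/(((1/3)*(-13))) = 4706/(-13/3) = 4706*(-3/13) = -1086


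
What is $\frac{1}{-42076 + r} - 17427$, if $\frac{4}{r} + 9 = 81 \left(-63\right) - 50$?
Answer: $- \frac{1892540102047}{108598158} \approx -17427.0$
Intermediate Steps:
$r = - \frac{2}{2581}$ ($r = \frac{4}{-9 + \left(81 \left(-63\right) - 50\right)} = \frac{4}{-9 - 5153} = \frac{4}{-5162} = 4 \left(- \frac{1}{5162}\right) = - \frac{2}{2581} \approx -0.00077489$)
$\frac{1}{-42076 + r} - 17427 = \frac{1}{-42076 - \frac{2}{2581}} - 17427 = \frac{1}{- \frac{108598158}{2581}} - 17427 = - \frac{2581}{108598158} - 17427 = - \frac{1892540102047}{108598158}$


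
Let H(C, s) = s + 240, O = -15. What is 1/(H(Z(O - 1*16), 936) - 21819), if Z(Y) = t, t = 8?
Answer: -1/20643 ≈ -4.8443e-5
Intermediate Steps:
Z(Y) = 8
H(C, s) = 240 + s
1/(H(Z(O - 1*16), 936) - 21819) = 1/((240 + 936) - 21819) = 1/(1176 - 21819) = 1/(-20643) = -1/20643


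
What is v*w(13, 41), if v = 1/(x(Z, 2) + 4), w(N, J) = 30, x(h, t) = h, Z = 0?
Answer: 15/2 ≈ 7.5000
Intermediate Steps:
v = 1/4 (v = 1/(0 + 4) = 1/4 ≈ 0.25000)
v*w(13, 41) = (1/4)*30 = 15/2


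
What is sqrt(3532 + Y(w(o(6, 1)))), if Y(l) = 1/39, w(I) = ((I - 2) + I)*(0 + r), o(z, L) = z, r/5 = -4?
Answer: sqrt(5372211)/39 ≈ 59.431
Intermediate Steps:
r = -20 (r = 5*(-4) = -20)
w(I) = 40 - 40*I (w(I) = ((I - 2) + I)*(0 - 20) = ((-2 + I) + I)*(-20) = (-2 + 2*I)*(-20) = 40 - 40*I)
Y(l) = 1/39
sqrt(3532 + Y(w(o(6, 1)))) = sqrt(3532 + 1/39) = sqrt(137749/39) = sqrt(5372211)/39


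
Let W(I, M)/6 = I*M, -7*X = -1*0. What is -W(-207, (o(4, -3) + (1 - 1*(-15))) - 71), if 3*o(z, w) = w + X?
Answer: -69552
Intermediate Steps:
X = 0 (X = -(-1)*0/7 = -⅐*0 = 0)
o(z, w) = w/3 (o(z, w) = (w + 0)/3 = w/3)
W(I, M) = 6*I*M (W(I, M) = 6*(I*M) = 6*I*M)
-W(-207, (o(4, -3) + (1 - 1*(-15))) - 71) = -6*(-207)*(((⅓)*(-3) + (1 - 1*(-15))) - 71) = -6*(-207)*((-1 + (1 + 15)) - 71) = -6*(-207)*((-1 + 16) - 71) = -6*(-207)*(15 - 71) = -6*(-207)*(-56) = -1*69552 = -69552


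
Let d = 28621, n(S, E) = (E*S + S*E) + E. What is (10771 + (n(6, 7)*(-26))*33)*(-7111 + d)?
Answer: -1447773570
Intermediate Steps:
n(S, E) = E + 2*E*S (n(S, E) = (E*S + E*S) + E = 2*E*S + E = E + 2*E*S)
(10771 + (n(6, 7)*(-26))*33)*(-7111 + d) = (10771 + ((7*(1 + 2*6))*(-26))*33)*(-7111 + 28621) = (10771 + ((7*(1 + 12))*(-26))*33)*21510 = (10771 + ((7*13)*(-26))*33)*21510 = (10771 + (91*(-26))*33)*21510 = (10771 - 2366*33)*21510 = (10771 - 78078)*21510 = -67307*21510 = -1447773570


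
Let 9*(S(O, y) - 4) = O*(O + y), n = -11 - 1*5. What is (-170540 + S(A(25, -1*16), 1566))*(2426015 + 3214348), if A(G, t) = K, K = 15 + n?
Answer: -962865741023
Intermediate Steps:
n = -16 (n = -11 - 5 = -16)
K = -1 (K = 15 - 16 = -1)
A(G, t) = -1
S(O, y) = 4 + O*(O + y)/9 (S(O, y) = 4 + (O*(O + y))/9 = 4 + O*(O + y)/9)
(-170540 + S(A(25, -1*16), 1566))*(2426015 + 3214348) = (-170540 + (4 + (⅑)*(-1)² + (⅑)*(-1)*1566))*(2426015 + 3214348) = (-170540 + (4 + (⅑)*1 - 174))*5640363 = (-170540 + (4 + ⅑ - 174))*5640363 = (-170540 - 1529/9)*5640363 = -1536389/9*5640363 = -962865741023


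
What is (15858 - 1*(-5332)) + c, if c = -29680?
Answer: -8490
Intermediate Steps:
(15858 - 1*(-5332)) + c = (15858 - 1*(-5332)) - 29680 = (15858 + 5332) - 29680 = 21190 - 29680 = -8490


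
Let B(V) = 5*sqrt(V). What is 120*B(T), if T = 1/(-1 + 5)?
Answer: 300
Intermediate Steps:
T = 1/4 ≈ 0.25000
120*B(T) = 120*(5*sqrt(1/4)) = 120*(5*(1/2)) = 120*(5/2) = 300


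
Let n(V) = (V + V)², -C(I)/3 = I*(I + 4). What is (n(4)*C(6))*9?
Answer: -103680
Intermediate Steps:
C(I) = -3*I*(4 + I) (C(I) = -3*I*(I + 4) = -3*I*(4 + I))
n(V) = 4*V² (n(V) = (2*V)² = 4*V²)
(n(4)*C(6))*9 = ((4*4²)*(-3*6*(4 + 6)))*9 = ((4*16)*(-3*6*10))*9 = (64*(-180))*9 = -11520*9 = -103680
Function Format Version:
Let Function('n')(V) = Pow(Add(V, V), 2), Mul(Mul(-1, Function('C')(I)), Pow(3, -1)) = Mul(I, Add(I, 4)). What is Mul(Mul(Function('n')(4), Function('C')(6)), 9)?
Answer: -103680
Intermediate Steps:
Function('C')(I) = Mul(-3, I, Add(4, I)) (Function('C')(I) = Mul(-3, Mul(I, Add(I, 4))) = Mul(-3, Mul(I, Add(4, I))) = Mul(-3, I, Add(4, I)))
Function('n')(V) = Mul(4, Pow(V, 2)) (Function('n')(V) = Pow(Mul(2, V), 2) = Mul(4, Pow(V, 2)))
Mul(Mul(Function('n')(4), Function('C')(6)), 9) = Mul(Mul(Mul(4, Pow(4, 2)), Mul(-3, 6, Add(4, 6))), 9) = Mul(Mul(Mul(4, 16), Mul(-3, 6, 10)), 9) = Mul(Mul(64, -180), 9) = Mul(-11520, 9) = -103680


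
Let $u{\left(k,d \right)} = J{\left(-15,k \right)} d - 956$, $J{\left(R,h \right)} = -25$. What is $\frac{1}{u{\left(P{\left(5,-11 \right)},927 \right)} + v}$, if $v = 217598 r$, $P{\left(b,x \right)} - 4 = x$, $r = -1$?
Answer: $- \frac{1}{241729} \approx -4.1369 \cdot 10^{-6}$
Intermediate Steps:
$P{\left(b,x \right)} = 4 + x$
$u{\left(k,d \right)} = -956 - 25 d$ ($u{\left(k,d \right)} = - 25 d - 956 = -956 - 25 d$)
$v = -217598$ ($v = 217598 \left(-1\right) = -217598$)
$\frac{1}{u{\left(P{\left(5,-11 \right)},927 \right)} + v} = \frac{1}{\left(-956 - 23175\right) - 217598} = \frac{1}{-24131 - 217598} = \frac{1}{-241729} = - \frac{1}{241729}$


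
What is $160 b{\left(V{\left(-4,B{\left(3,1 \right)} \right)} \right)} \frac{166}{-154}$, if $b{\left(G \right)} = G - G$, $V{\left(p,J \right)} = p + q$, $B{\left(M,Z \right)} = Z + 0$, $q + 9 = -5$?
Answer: $0$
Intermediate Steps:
$q = -14$ ($q = -9 - 5 = -14$)
$B{\left(M,Z \right)} = Z$
$V{\left(p,J \right)} = -14 + p$ ($V{\left(p,J \right)} = p - 14 = -14 + p$)
$b{\left(G \right)} = 0$
$160 b{\left(V{\left(-4,B{\left(3,1 \right)} \right)} \right)} \frac{166}{-154} = 160 \cdot 0 \frac{166}{-154} = 0 \cdot 166 \left(- \frac{1}{154}\right) = 0 \left(- \frac{83}{77}\right) = 0$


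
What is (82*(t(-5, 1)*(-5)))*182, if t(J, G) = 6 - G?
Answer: -373100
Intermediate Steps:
(82*(t(-5, 1)*(-5)))*182 = (82*((6 - 1*1)*(-5)))*182 = (82*((6 - 1)*(-5)))*182 = (82*(5*(-5)))*182 = (82*(-25))*182 = -2050*182 = -373100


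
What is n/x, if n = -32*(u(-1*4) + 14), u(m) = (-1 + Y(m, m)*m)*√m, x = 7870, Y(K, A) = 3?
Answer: -224/3935 + 416*I/3935 ≈ -0.056925 + 0.10572*I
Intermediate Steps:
u(m) = √m*(-1 + 3*m) (u(m) = (-1 + 3*m)*√m = √m*(-1 + 3*m))
n = -448 + 832*I (n = -32*(√(-1*4)*(-1 + 3*(-1*4)) + 14) = -32*(√(-4)*(-1 + 3*(-4)) + 14) = -32*((2*I)*(-1 - 12) + 14) = -32*((2*I)*(-13) + 14) = -32*(-26*I + 14) = -32*(14 - 26*I) = -448 + 832*I ≈ -448.0 + 832.0*I)
n/x = (-448 + 832*I)/7870 = (-448 + 832*I)*(1/7870) = -224/3935 + 416*I/3935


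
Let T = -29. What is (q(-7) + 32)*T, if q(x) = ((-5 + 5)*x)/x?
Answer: -928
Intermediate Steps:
q(x) = 0 (q(x) = (0*x)/x = 0/x = 0)
(q(-7) + 32)*T = (0 + 32)*(-29) = 32*(-29) = -928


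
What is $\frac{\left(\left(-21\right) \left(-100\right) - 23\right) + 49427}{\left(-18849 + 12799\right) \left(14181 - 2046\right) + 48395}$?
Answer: $- \frac{51504}{73368355} \approx -0.00070199$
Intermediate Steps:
$\frac{\left(\left(-21\right) \left(-100\right) - 23\right) + 49427}{\left(-18849 + 12799\right) \left(14181 - 2046\right) + 48395} = \frac{\left(2100 - 23\right) + 49427}{\left(-6050\right) 12135 + 48395} = \frac{2077 + 49427}{-73416750 + 48395} = \frac{51504}{-73368355} = 51504 \left(- \frac{1}{73368355}\right) = - \frac{51504}{73368355}$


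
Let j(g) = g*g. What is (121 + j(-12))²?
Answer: 70225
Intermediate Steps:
j(g) = g²
(121 + j(-12))² = (121 + (-12)²)² = (121 + 144)² = 265² = 70225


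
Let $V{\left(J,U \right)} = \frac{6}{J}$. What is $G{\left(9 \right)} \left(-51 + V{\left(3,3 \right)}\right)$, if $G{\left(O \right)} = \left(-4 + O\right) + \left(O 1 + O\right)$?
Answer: $-1127$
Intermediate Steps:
$G{\left(O \right)} = -4 + 3 O$ ($G{\left(O \right)} = \left(-4 + O\right) + \left(O + O\right) = \left(-4 + O\right) + 2 O = -4 + 3 O$)
$G{\left(9 \right)} \left(-51 + V{\left(3,3 \right)}\right) = \left(-4 + 3 \cdot 9\right) \left(-51 + \frac{6}{3}\right) = \left(-4 + 27\right) \left(-51 + 6 \cdot \frac{1}{3}\right) = 23 \left(-51 + 2\right) = 23 \left(-49\right) = -1127$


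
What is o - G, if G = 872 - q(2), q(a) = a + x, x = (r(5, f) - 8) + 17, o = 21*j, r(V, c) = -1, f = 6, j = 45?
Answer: 83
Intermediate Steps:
o = 945 (o = 21*45 = 945)
x = 8 (x = (-1 - 8) + 17 = -9 + 17 = 8)
q(a) = 8 + a (q(a) = a + 8 = 8 + a)
G = 862 (G = 872 - (8 + 2) = 872 - 1*10 = 872 - 10 = 862)
o - G = 945 - 1*862 = 945 - 862 = 83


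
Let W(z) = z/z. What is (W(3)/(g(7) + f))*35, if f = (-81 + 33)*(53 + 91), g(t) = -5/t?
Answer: -245/48389 ≈ -0.0050631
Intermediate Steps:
W(z) = 1
f = -6912 (f = -48*144 = -6912)
(W(3)/(g(7) + f))*35 = (1/(-5/7 - 6912))*35 = (1/(-48389/7))*35 = (1*(-7/48389))*35 = -7/48389*35 = -245/48389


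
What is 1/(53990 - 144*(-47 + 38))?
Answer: 1/55286 ≈ 1.8088e-5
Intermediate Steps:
1/(53990 - 144*(-47 + 38)) = 1/(53990 - 144*(-9)) = 1/(53990 + 1296) = 1/55286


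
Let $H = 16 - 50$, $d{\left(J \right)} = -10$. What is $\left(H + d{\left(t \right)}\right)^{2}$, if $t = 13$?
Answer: $1936$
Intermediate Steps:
$H = -34$ ($H = 16 - 50 = -34$)
$\left(H + d{\left(t \right)}\right)^{2} = \left(-34 - 10\right)^{2} = \left(-44\right)^{2} = 1936$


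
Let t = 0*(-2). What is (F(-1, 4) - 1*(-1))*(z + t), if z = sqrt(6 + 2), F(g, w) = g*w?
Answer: -6*sqrt(2) ≈ -8.4853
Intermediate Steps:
t = 0
z = 2*sqrt(2) (z = sqrt(8) = 2*sqrt(2) ≈ 2.8284)
(F(-1, 4) - 1*(-1))*(z + t) = (-1*4 - 1*(-1))*(2*sqrt(2) + 0) = (-4 + 1)*(2*sqrt(2)) = -6*sqrt(2)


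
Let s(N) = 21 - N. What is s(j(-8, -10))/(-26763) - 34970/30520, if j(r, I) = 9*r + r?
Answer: -93898463/81680676 ≈ -1.1496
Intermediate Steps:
j(r, I) = 10*r
s(j(-8, -10))/(-26763) - 34970/30520 = (21 - 10*(-8))/(-26763) - 34970/30520 = (21 - 1*(-80))*(-1/26763) - 34970*1/30520 = (21 + 80)*(-1/26763) - 3497/3052 = 101*(-1/26763) - 3497/3052 = -101/26763 - 3497/3052 = -93898463/81680676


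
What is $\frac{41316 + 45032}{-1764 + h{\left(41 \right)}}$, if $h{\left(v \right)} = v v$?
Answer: $- \frac{86348}{83} \approx -1040.3$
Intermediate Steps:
$h{\left(v \right)} = v^{2}$
$\frac{41316 + 45032}{-1764 + h{\left(41 \right)}} = \frac{41316 + 45032}{-1764 + 41^{2}} = \frac{86348}{-1764 + 1681} = \frac{86348}{-83} = 86348 \left(- \frac{1}{83}\right) = - \frac{86348}{83}$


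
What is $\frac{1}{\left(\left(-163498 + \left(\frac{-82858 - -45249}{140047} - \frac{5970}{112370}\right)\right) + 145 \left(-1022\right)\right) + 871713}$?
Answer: $\frac{1573708139}{881315394323083} \approx 1.7856 \cdot 10^{-6}$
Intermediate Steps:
$\frac{1}{\left(\left(-163498 + \left(\frac{-82858 - -45249}{140047} - \frac{5970}{112370}\right)\right) + 145 \left(-1022\right)\right) + 871713} = \frac{1}{\left(\left(-163498 + \left(\left(-82858 + 45249\right) \frac{1}{140047} - \frac{597}{11237}\right)\right) - 148190\right) + 871713} = \frac{1}{\left(\left(-163498 - \frac{506220392}{1573708139}\right) - 148190\right) + 871713} = \frac{1}{\left(- \frac{257298639530614}{1573708139} - 148190\right) + 871713} = \frac{1}{- \frac{490506448649024}{1573708139} + 871713} = \frac{1}{\frac{881315394323083}{1573708139}} = \frac{1573708139}{881315394323083}$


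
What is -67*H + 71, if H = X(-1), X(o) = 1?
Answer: 4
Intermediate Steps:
H = 1
-67*H + 71 = -67*1 + 71 = -67 + 71 = 4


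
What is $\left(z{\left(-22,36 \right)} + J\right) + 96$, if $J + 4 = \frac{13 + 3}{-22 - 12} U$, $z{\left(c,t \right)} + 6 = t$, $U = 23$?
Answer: $\frac{1890}{17} \approx 111.18$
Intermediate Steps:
$z{\left(c,t \right)} = -6 + t$
$J = - \frac{252}{17}$ ($J = -4 + \frac{13 + 3}{-22 - 12} \cdot 23 = -4 + \frac{16}{-34} \cdot 23 = -4 + 16 \left(- \frac{1}{34}\right) 23 = -4 - \frac{184}{17} = - \frac{252}{17} \approx -14.824$)
$\left(z{\left(-22,36 \right)} + J\right) + 96 = \left(\left(-6 + 36\right) - \frac{252}{17}\right) + 96 = \left(30 - \frac{252}{17}\right) + 96 = \frac{258}{17} + 96 = \frac{1890}{17}$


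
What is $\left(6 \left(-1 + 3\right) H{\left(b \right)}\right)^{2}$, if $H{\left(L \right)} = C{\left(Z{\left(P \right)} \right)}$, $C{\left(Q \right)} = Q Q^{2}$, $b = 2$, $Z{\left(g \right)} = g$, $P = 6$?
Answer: $6718464$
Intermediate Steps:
$C{\left(Q \right)} = Q^{3}$
$H{\left(L \right)} = 216$ ($H{\left(L \right)} = 6^{3} = 216$)
$\left(6 \left(-1 + 3\right) H{\left(b \right)}\right)^{2} = \left(6 \left(-1 + 3\right) 216\right)^{2} = \left(6 \cdot 2 \cdot 216\right)^{2} = \left(12 \cdot 216\right)^{2} = 2592^{2} = 6718464$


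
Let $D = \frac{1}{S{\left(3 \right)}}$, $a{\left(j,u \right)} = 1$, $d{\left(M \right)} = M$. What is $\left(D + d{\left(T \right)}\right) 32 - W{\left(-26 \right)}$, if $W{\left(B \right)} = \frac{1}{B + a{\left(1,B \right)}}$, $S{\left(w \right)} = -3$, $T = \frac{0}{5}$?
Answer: $- \frac{797}{75} \approx -10.627$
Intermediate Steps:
$T = 0$ ($T = 0 \cdot \frac{1}{5} = 0$)
$W{\left(B \right)} = \frac{1}{1 + B}$ ($W{\left(B \right)} = \frac{1}{B + 1} = \frac{1}{1 + B}$)
$D = - \frac{1}{3}$ ($D = \frac{1}{-3} = - \frac{1}{3} \approx -0.33333$)
$\left(D + d{\left(T \right)}\right) 32 - W{\left(-26 \right)} = \left(- \frac{1}{3} + 0\right) 32 - \frac{1}{1 - 26} = \left(- \frac{1}{3}\right) 32 - \frac{1}{-25} = - \frac{32}{3} - - \frac{1}{25} = - \frac{32}{3} + \frac{1}{25} = - \frac{797}{75}$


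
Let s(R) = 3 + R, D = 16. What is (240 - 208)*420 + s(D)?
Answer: 13459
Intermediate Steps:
(240 - 208)*420 + s(D) = (240 - 208)*420 + (3 + 16) = 32*420 + 19 = 13440 + 19 = 13459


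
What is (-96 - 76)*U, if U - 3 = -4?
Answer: 172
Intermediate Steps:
U = -1 (U = 3 - 4 = -1)
(-96 - 76)*U = (-96 - 76)*(-1) = -172*(-1) = 172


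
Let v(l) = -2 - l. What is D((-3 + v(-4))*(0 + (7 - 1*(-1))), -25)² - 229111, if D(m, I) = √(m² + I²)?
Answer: -228422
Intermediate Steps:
D(m, I) = √(I² + m²)
D((-3 + v(-4))*(0 + (7 - 1*(-1))), -25)² - 229111 = (√((-25)² + ((-3 + (-2 - 1*(-4)))*(0 + (7 - 1*(-1))))²))² - 229111 = (√(625 + ((-3 + (-2 + 4))*(0 + (7 + 1)))²))² - 229111 = (√(625 + ((-3 + 2)*(0 + 8))²))² - 229111 = (√(625 + (-1*8)²))² - 229111 = (√(625 + (-8)²))² - 229111 = (√(625 + 64))² - 229111 = (√689)² - 229111 = 689 - 229111 = -228422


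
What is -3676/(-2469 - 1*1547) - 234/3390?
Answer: 480079/567260 ≈ 0.84631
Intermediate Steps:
-3676/(-2469 - 1*1547) - 234/3390 = -3676/(-2469 - 1547) - 234*1/3390 = -3676/(-4016) - 39/565 = -3676*(-1/4016) - 39/565 = 919/1004 - 39/565 = 480079/567260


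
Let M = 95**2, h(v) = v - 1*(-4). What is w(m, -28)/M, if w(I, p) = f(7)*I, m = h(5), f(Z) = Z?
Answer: 63/9025 ≈ 0.0069806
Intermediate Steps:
h(v) = 4 + v (h(v) = v + 4 = 4 + v)
m = 9 (m = 4 + 5 = 9)
w(I, p) = 7*I
M = 9025
w(m, -28)/M = (7*9)/9025 = 63*(1/9025) = 63/9025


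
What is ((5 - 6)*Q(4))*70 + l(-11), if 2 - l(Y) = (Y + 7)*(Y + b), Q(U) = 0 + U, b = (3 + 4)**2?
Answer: -126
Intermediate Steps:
b = 49 (b = 7**2 = 49)
Q(U) = U
l(Y) = 2 - (7 + Y)*(49 + Y) (l(Y) = 2 - (Y + 7)*(Y + 49) = 2 - (7 + Y)*(49 + Y))
((5 - 6)*Q(4))*70 + l(-11) = ((5 - 6)*4)*70 + (-341 - 1*(-11)**2 - 56*(-11)) = -1*4*70 + (-341 - 1*121 + 616) = -4*70 + (-341 - 121 + 616) = -280 + 154 = -126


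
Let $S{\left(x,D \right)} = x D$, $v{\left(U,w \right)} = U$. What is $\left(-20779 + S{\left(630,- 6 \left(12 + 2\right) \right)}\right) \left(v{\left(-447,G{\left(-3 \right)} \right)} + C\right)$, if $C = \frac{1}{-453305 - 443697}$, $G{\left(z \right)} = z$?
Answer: $\frac{29550343301605}{897002} \approx 3.2943 \cdot 10^{7}$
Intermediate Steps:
$C = - \frac{1}{897002}$ ($C = \frac{1}{-897002} = - \frac{1}{897002} \approx -1.1148 \cdot 10^{-6}$)
$S{\left(x,D \right)} = D x$
$\left(-20779 + S{\left(630,- 6 \left(12 + 2\right) \right)}\right) \left(v{\left(-447,G{\left(-3 \right)} \right)} + C\right) = \left(-20779 + - 6 \left(12 + 2\right) 630\right) \left(-447 - \frac{1}{897002}\right) = \left(-20779 + \left(-6\right) 14 \cdot 630\right) \left(- \frac{400959895}{897002}\right) = \left(-20779 - 52920\right) \left(- \frac{400959895}{897002}\right) = \left(-73699\right) \left(- \frac{400959895}{897002}\right) = \frac{29550343301605}{897002}$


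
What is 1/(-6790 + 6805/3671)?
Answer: -3671/24919285 ≈ -0.00014732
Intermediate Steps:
1/(-6790 + 6805/3671) = 1/(-24919285/3671) = -3671/24919285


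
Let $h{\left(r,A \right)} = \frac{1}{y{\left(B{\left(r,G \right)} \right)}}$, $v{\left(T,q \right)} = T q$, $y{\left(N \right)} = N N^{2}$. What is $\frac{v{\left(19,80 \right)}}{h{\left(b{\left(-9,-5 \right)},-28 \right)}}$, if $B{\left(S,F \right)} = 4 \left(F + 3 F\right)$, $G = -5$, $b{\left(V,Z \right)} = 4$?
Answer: $-778240000$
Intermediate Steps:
$B{\left(S,F \right)} = 16 F$ ($B{\left(S,F \right)} = 4 \cdot 4 F = 16 F$)
$y{\left(N \right)} = N^{3}$
$h{\left(r,A \right)} = - \frac{1}{512000}$ ($h{\left(r,A \right)} = \frac{1}{\left(16 \left(-5\right)\right)^{3}} = \frac{1}{\left(-80\right)^{3}} = \frac{1}{-512000} = - \frac{1}{512000}$)
$\frac{v{\left(19,80 \right)}}{h{\left(b{\left(-9,-5 \right)},-28 \right)}} = \frac{19 \cdot 80}{- \frac{1}{512000}} = 1520 \left(-512000\right) = -778240000$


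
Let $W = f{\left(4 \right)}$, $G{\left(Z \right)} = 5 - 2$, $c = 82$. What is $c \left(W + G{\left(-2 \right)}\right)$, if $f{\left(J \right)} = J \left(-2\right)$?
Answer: $-410$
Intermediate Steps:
$G{\left(Z \right)} = 3$
$f{\left(J \right)} = - 2 J$
$W = -8$ ($W = \left(-2\right) 4 = -8$)
$c \left(W + G{\left(-2 \right)}\right) = 82 \left(-8 + 3\right) = 82 \left(-5\right) = -410$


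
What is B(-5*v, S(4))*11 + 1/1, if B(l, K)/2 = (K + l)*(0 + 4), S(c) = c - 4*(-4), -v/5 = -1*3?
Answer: -4839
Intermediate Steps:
v = 15 (v = -(-5)*3 = -5*(-3) = 15)
S(c) = 16 + c (S(c) = c + 16 = 16 + c)
B(l, K) = 8*K + 8*l (B(l, K) = 2*((K + l)*(0 + 4)) = 2*((K + l)*4) = 2*(4*K + 4*l) = 8*K + 8*l)
B(-5*v, S(4))*11 + 1/1 = (8*(16 + 4) + 8*(-5*15))*11 + 1/1 = (8*20 + 8*(-75))*11 + 1 = (160 - 600)*11 + 1 = -440*11 + 1 = -4840 + 1 = -4839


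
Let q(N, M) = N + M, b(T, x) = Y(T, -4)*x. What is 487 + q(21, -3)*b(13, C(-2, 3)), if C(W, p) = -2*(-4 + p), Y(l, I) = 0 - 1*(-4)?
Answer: 631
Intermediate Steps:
Y(l, I) = 4 (Y(l, I) = 0 + 4 = 4)
C(W, p) = 8 - 2*p
b(T, x) = 4*x
q(N, M) = M + N
487 + q(21, -3)*b(13, C(-2, 3)) = 487 + (-3 + 21)*(4*(8 - 2*3)) = 487 + 18*(4*(8 - 6)) = 487 + 18*(4*2) = 487 + 18*8 = 487 + 144 = 631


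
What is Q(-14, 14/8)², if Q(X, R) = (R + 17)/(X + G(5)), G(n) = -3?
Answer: 5625/4624 ≈ 1.2165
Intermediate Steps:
Q(X, R) = (17 + R)/(-3 + X) (Q(X, R) = (R + 17)/(X - 3) = (17 + R)/(-3 + X))
Q(-14, 14/8)² = ((17 + 14/8)/(-3 - 14))² = ((17 + 14*(⅛))/(-17))² = (-(17 + 7/4)/17)² = (-1/17*75/4)² = (-75/68)² = 5625/4624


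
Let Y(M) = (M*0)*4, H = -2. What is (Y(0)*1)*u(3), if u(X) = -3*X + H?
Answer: 0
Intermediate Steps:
Y(M) = 0 (Y(M) = 0*4 = 0)
u(X) = -2 - 3*X (u(X) = -3*X - 2 = -2 - 3*X)
(Y(0)*1)*u(3) = (0*1)*(-2 - 3*3) = 0*(-2 - 9) = 0*(-11) = 0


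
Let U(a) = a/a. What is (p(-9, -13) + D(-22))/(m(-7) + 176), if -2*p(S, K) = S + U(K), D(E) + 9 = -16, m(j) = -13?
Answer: -21/163 ≈ -0.12883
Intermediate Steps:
U(a) = 1
D(E) = -25 (D(E) = -9 - 16 = -25)
p(S, K) = -½ - S/2 (p(S, K) = -(S + 1)/2 = -(1 + S)/2 = -½ - S/2)
(p(-9, -13) + D(-22))/(m(-7) + 176) = ((-½ - ½*(-9)) - 25)/(-13 + 176) = ((-½ + 9/2) - 25)/163 = (4 - 25)*(1/163) = -21*1/163 = -21/163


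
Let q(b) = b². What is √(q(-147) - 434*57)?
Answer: I*√3129 ≈ 55.937*I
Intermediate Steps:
√(q(-147) - 434*57) = √((-147)² - 434*57) = √(21609 - 24738) = √(-3129) = I*√3129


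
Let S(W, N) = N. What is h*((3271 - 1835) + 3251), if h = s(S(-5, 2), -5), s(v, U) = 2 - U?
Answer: 32809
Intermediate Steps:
h = 7 (h = 2 - 1*(-5) = 2 + 5 = 7)
h*((3271 - 1835) + 3251) = 7*((3271 - 1835) + 3251) = 7*(1436 + 3251) = 7*4687 = 32809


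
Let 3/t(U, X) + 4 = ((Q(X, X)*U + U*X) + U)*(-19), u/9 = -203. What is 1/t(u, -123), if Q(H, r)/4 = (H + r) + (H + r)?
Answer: -72550174/3 ≈ -2.4183e+7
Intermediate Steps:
u = -1827 (u = 9*(-203) = -1827)
Q(H, r) = 8*H + 8*r (Q(H, r) = 4*((H + r) + (H + r)) = 4*(2*H + 2*r) = 8*H + 8*r)
t(U, X) = 3/(-4 - 19*U - 323*U*X) (t(U, X) = 3/(-4 + (((8*X + 8*X)*U + U*X) + U)*(-19)) = 3/(-4 + (((16*X)*U + U*X) + U)*(-19)) = 3/(-4 + ((16*U*X + U*X) + U)*(-19)) = 3/(-4 + (17*U*X + U)*(-19)) = 3/(-4 + (U + 17*U*X)*(-19)) = 3/(-4 + (-19*U - 323*U*X)) = 3/(-4 - 19*U - 323*U*X))
1/t(u, -123) = 1/(-3/(4 + 19*(-1827) + 323*(-1827)*(-123))) = 1/(-3/(4 - 34713 + 72584883)) = 1/(-3/72550174) = -72550174/3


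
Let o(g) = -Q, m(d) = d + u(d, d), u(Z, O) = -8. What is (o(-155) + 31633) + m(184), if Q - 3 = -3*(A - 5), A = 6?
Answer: 31809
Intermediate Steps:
m(d) = -8 + d (m(d) = d - 8 = -8 + d)
Q = 0 (Q = 3 - 3*(6 - 5) = 3 - 3*1 = 3 - 3 = 0)
o(g) = 0 (o(g) = -1*0 = 0)
(o(-155) + 31633) + m(184) = (0 + 31633) + (-8 + 184) = 31633 + 176 = 31809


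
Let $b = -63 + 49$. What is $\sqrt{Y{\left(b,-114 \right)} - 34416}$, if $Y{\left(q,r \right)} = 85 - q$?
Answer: $3 i \sqrt{3813} \approx 185.25 i$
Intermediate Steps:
$b = -14$
$\sqrt{Y{\left(b,-114 \right)} - 34416} = \sqrt{\left(85 - -14\right) - 34416} = \sqrt{\left(85 + 14\right) - 34416} = \sqrt{99 - 34416} = \sqrt{-34317} = 3 i \sqrt{3813}$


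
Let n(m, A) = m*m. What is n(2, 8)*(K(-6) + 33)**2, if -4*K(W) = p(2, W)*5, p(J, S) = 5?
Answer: 11449/4 ≈ 2862.3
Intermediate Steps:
n(m, A) = m**2
K(W) = -25/4 (K(W) = -5*5/4 = -1/4*25 = -25/4)
n(2, 8)*(K(-6) + 33)**2 = 2**2*(-25/4 + 33)**2 = 4*(107/4)**2 = 4*(11449/16) = 11449/4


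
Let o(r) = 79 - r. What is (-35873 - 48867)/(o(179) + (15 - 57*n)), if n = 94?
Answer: 84740/5443 ≈ 15.569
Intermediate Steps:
(-35873 - 48867)/(o(179) + (15 - 57*n)) = (-35873 - 48867)/((79 - 1*179) + (15 - 57*94)) = -84740/((79 - 179) + (15 - 5358)) = -84740/(-100 - 5343) = -84740/(-5443) = -84740*(-1/5443) = 84740/5443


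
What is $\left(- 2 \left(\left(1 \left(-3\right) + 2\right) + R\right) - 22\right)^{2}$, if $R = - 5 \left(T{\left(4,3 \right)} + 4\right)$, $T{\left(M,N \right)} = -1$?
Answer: $100$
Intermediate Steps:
$R = -15$ ($R = - 5 \left(-1 + 4\right) = \left(-5\right) 3 = -15$)
$\left(- 2 \left(\left(1 \left(-3\right) + 2\right) + R\right) - 22\right)^{2} = \left(- 2 \left(\left(1 \left(-3\right) + 2\right) - 15\right) - 22\right)^{2} = \left(- 2 \left(\left(-3 + 2\right) - 15\right) - 22\right)^{2} = \left(- 2 \left(-1 - 15\right) - 22\right)^{2} = \left(\left(-2\right) \left(-16\right) - 22\right)^{2} = \left(32 - 22\right)^{2} = 10^{2} = 100$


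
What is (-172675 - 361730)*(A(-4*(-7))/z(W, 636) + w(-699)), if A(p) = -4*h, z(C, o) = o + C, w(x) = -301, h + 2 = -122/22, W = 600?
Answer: 182234955160/1133 ≈ 1.6084e+8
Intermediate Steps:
h = -83/11 (h = -2 - 122/22 = -2 - 122*1/22 = -2 - 61/11 = -83/11 ≈ -7.5455)
z(C, o) = C + o
A(p) = 332/11 (A(p) = -4*(-83/11) = 332/11)
(-172675 - 361730)*(A(-4*(-7))/z(W, 636) + w(-699)) = (-172675 - 361730)*(332/(11*(600 + 636)) - 301) = -534405*((332/11)/1236 - 301) = -534405*((332/11)*(1/1236) - 301) = -534405*(83/3399 - 301) = -534405*(-1023016/3399) = 182234955160/1133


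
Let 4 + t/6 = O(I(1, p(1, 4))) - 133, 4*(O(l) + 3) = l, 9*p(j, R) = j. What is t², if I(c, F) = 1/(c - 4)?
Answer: 2825761/4 ≈ 7.0644e+5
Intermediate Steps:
p(j, R) = j/9
I(c, F) = 1/(-4 + c)
O(l) = -3 + l/4
t = -1681/2 (t = -24 + 6*((-3 + 1/(4*(-4 + 1))) - 133) = -24 + 6*((-3 + (¼)/(-3)) - 133) = -24 + 6*((-3 + (¼)*(-⅓)) - 133) = -24 + 6*((-3 - 1/12) - 133) = -24 + 6*(-37/12 - 133) = -24 + 6*(-1633/12) = -24 - 1633/2 = -1681/2 ≈ -840.50)
t² = (-1681/2)² = 2825761/4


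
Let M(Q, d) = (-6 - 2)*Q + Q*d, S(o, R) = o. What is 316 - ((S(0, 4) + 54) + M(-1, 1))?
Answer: 255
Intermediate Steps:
M(Q, d) = -8*Q + Q*d
316 - ((S(0, 4) + 54) + M(-1, 1)) = 316 - ((0 + 54) - (-8 + 1)) = 316 - (54 - 1*(-7)) = 316 - (54 + 7) = 316 - 1*61 = 316 - 61 = 255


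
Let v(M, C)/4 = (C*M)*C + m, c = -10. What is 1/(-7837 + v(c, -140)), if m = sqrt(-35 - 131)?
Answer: -791837/627005837225 - 4*I*sqrt(166)/627005837225 ≈ -1.2629e-6 - 8.2194e-11*I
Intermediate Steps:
m = I*sqrt(166) (m = sqrt(-166) = I*sqrt(166) ≈ 12.884*I)
v(M, C) = 4*I*sqrt(166) + 4*M*C**2 (v(M, C) = 4*((C*M)*C + I*sqrt(166)) = 4*(M*C**2 + I*sqrt(166)) = 4*(I*sqrt(166) + M*C**2) = 4*I*sqrt(166) + 4*M*C**2)
1/(-7837 + v(c, -140)) = 1/(-7837 + (4*I*sqrt(166) + 4*(-10)*(-140)**2)) = 1/(-7837 + (4*I*sqrt(166) + 4*(-10)*19600)) = 1/(-7837 + (4*I*sqrt(166) - 784000)) = 1/(-7837 + (-784000 + 4*I*sqrt(166))) = 1/(-791837 + 4*I*sqrt(166))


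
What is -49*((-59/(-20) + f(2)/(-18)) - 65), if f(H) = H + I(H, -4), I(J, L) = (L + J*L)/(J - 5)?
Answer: 183407/60 ≈ 3056.8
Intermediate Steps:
I(J, L) = (L + J*L)/(-5 + J)
f(H) = H - 4*(1 + H)/(-5 + H)
-49*((-59/(-20) + f(2)/(-18)) - 65) = -49*((-59/(-20) + ((-4 + 2**2 - 9*2)/(-5 + 2))/(-18)) - 65) = -49*((-59*(-1/20) + ((-4 + 4 - 18)/(-3))*(-1/18)) - 65) = -49*((59/20 - 1/3*(-18)*(-1/18)) - 65) = -49*((59/20 + 6*(-1/18)) - 65) = -49*((59/20 - 1/3) - 65) = -49*(157/60 - 65) = -49*(-3743/60) = 183407/60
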